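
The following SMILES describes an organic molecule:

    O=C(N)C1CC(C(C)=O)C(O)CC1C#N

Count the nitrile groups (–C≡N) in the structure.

1

The nitrile motif appears at heavy-atom position 14 in the SMILES.
Other groups present: 1 amide, 1 hydroxyl, 1 ketone.
Nitrile count: 1.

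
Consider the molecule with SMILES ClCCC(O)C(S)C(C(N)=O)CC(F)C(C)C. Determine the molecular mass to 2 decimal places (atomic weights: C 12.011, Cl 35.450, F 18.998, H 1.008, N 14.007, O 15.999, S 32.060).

285.80 g/mol

First, the molecular formula is C11H21ClFNO2S (counting implicit H from valence).
  C: 11 × 12.011 = 132.121
  Cl: 1 × 35.450 = 35.450
  F: 1 × 18.998 = 18.998
  H: 21 × 1.008 = 21.168
  N: 1 × 14.007 = 14.007
  O: 2 × 15.999 = 31.998
  S: 1 × 32.060 = 32.060
Sum: 11×12.011 + 1×35.450 + 1×18.998 + 21×1.008 + 1×14.007 + 2×15.999 + 1×32.060 = 285.802 → 285.80 g/mol.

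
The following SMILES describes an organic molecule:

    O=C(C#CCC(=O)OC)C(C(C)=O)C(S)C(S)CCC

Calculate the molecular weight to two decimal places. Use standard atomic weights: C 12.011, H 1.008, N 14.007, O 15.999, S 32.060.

316.43 g/mol

First, the molecular formula is C14H20O4S2 (counting implicit H from valence).
  C: 14 × 12.011 = 168.154
  H: 20 × 1.008 = 20.160
  O: 4 × 15.999 = 63.996
  S: 2 × 32.060 = 64.120
Sum: 14×12.011 + 20×1.008 + 4×15.999 + 2×32.060 = 316.430 → 316.43 g/mol.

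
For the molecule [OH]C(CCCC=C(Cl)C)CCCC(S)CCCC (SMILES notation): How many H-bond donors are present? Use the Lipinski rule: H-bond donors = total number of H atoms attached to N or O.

Donors: find every N or O and count the H atoms it carries.
  atom 1 (O): bond orders sum to 1 → 1 H
Lipinski HBD = 1.

1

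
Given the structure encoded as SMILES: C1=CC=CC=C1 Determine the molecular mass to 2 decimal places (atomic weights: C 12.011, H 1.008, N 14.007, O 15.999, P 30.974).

First, the molecular formula is C6H6 (counting implicit H from valence).
  C: 6 × 12.011 = 72.066
  H: 6 × 1.008 = 6.048
Sum: 6×12.011 + 6×1.008 = 78.114 → 78.11 g/mol.

78.11 g/mol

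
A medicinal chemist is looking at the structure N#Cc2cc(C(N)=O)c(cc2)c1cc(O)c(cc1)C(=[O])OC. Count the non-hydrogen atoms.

22

Every atom symbol written in the SMILES (organic subset) is one heavy atom; implicit H are not written.
Heavy atoms by element → C:16, N:2, O:4.
Total: 22.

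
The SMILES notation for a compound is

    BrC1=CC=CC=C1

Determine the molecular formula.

C6H5Br

Walk through each heavy atom and fill implicit hydrogens from standard valence (C 4, N 3, O 2, S 2, halogen 1):
  atom 1: Br (halogen, monovalent) → 0 H
  atom 2: C, bond orders sum to 4 (valence 4) → 0 H
  atom 3: C, bond orders sum to 3 (valence 4) → 1 H
  atom 4: C, bond orders sum to 3 (valence 4) → 1 H
  atom 5: C, bond orders sum to 3 (valence 4) → 1 H
  atom 6: C, bond orders sum to 3 (valence 4) → 1 H
  atom 7: C, bond orders sum to 3 (valence 4) → 1 H
Totals → C:6, H:5, Br:1.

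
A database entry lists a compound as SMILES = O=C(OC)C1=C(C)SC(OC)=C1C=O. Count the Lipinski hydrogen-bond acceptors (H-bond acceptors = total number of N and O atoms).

4

N atoms: 0; O atoms: 4.
Lipinski HBA = 0 + 4 = 4.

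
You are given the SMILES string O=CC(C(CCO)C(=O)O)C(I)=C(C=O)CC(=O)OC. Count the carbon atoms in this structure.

12

Count every carbon token in the SMILES (each C, including those in ring-closure positions and inside branches).
Carbon count: 12.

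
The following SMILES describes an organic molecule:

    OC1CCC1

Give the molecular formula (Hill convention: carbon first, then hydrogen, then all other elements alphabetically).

C4H8O

Walk through each heavy atom and fill implicit hydrogens from standard valence (C 4, N 3, O 2, S 2, halogen 1):
  atom 1: O, bond orders sum to 1 (valence 2) → 1 H
  atom 2: C, bond orders sum to 3 (valence 4) → 1 H
  atom 3: C, bond orders sum to 2 (valence 4) → 2 H
  atom 4: C, bond orders sum to 2 (valence 4) → 2 H
  atom 5: C, bond orders sum to 2 (valence 4) → 2 H
Totals → C:4, H:8, O:1.
In Hill order: C4H8O.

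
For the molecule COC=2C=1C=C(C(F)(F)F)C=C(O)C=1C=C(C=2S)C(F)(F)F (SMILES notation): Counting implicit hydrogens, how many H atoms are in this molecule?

8

Walk through each heavy atom and fill implicit hydrogens from standard valence (C 4, N 3, O 2, S 2, halogen 1):
  atom 1: C, bond orders sum to 1 (valence 4) → 3 H
  atom 2: O, bond orders sum to 2 (valence 2) → 0 H
  atom 3: C, bond orders sum to 4 (valence 4) → 0 H
  atom 4: C, bond orders sum to 4 (valence 4) → 0 H
  atom 5: C, bond orders sum to 3 (valence 4) → 1 H
  atom 6: C, bond orders sum to 4 (valence 4) → 0 H
  atom 7: C, bond orders sum to 4 (valence 4) → 0 H
  atom 8: F (halogen, monovalent) → 0 H
  atom 9: F (halogen, monovalent) → 0 H
  atom 10: F (halogen, monovalent) → 0 H
  atom 11: C, bond orders sum to 3 (valence 4) → 1 H
  atom 12: C, bond orders sum to 4 (valence 4) → 0 H
  atom 13: O, bond orders sum to 1 (valence 2) → 1 H
  atom 14: C, bond orders sum to 4 (valence 4) → 0 H
  atom 15: C, bond orders sum to 3 (valence 4) → 1 H
  atom 16: C, bond orders sum to 4 (valence 4) → 0 H
  atom 17: C, bond orders sum to 4 (valence 4) → 0 H
  atom 18: S, bond orders sum to 1 (valence 2) → 1 H
  atom 19: C, bond orders sum to 4 (valence 4) → 0 H
  atom 20: F (halogen, monovalent) → 0 H
  atom 21: F (halogen, monovalent) → 0 H
  atom 22: F (halogen, monovalent) → 0 H
Total hydrogens: 8.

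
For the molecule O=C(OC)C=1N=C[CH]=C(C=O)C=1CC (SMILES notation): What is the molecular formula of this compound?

Walk through each heavy atom and fill implicit hydrogens from standard valence (C 4, N 3, O 2, S 2, halogen 1):
  atom 1: O, bond orders sum to 2 (valence 2) → 0 H
  atom 2: C, bond orders sum to 4 (valence 4) → 0 H
  atom 3: O, bond orders sum to 2 (valence 2) → 0 H
  atom 4: C, bond orders sum to 1 (valence 4) → 3 H
  atom 5: C, bond orders sum to 4 (valence 4) → 0 H
  atom 6: N, bond orders sum to 3 (valence 3) → 0 H
  atom 7: C, bond orders sum to 3 (valence 4) → 1 H
  atom 8: C with explicit H count 1
  atom 9: C, bond orders sum to 4 (valence 4) → 0 H
  atom 10: C, bond orders sum to 3 (valence 4) → 1 H
  atom 11: O, bond orders sum to 2 (valence 2) → 0 H
  atom 12: C, bond orders sum to 4 (valence 4) → 0 H
  atom 13: C, bond orders sum to 2 (valence 4) → 2 H
  atom 14: C, bond orders sum to 1 (valence 4) → 3 H
Totals → C:10, H:11, N:1, O:3.
In Hill order: C10H11NO3.

C10H11NO3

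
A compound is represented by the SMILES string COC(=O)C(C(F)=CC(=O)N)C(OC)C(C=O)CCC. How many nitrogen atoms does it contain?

1

Scan the SMILES for N atoms (remember two-letter symbols like Cl and Br are single atoms).
Nitrogen count: 1.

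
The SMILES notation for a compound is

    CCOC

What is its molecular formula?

Walk through each heavy atom and fill implicit hydrogens from standard valence (C 4, N 3, O 2, S 2, halogen 1):
  atom 1: C, bond orders sum to 1 (valence 4) → 3 H
  atom 2: C, bond orders sum to 2 (valence 4) → 2 H
  atom 3: O, bond orders sum to 2 (valence 2) → 0 H
  atom 4: C, bond orders sum to 1 (valence 4) → 3 H
Totals → C:3, H:8, O:1.
In Hill order: C3H8O.

C3H8O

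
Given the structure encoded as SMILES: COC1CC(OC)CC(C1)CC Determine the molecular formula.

Walk through each heavy atom and fill implicit hydrogens from standard valence (C 4, N 3, O 2, S 2, halogen 1):
  atom 1: C, bond orders sum to 1 (valence 4) → 3 H
  atom 2: O, bond orders sum to 2 (valence 2) → 0 H
  atom 3: C, bond orders sum to 3 (valence 4) → 1 H
  atom 4: C, bond orders sum to 2 (valence 4) → 2 H
  atom 5: C, bond orders sum to 3 (valence 4) → 1 H
  atom 6: O, bond orders sum to 2 (valence 2) → 0 H
  atom 7: C, bond orders sum to 1 (valence 4) → 3 H
  atom 8: C, bond orders sum to 2 (valence 4) → 2 H
  atom 9: C, bond orders sum to 3 (valence 4) → 1 H
  atom 10: C, bond orders sum to 2 (valence 4) → 2 H
  atom 11: C, bond orders sum to 2 (valence 4) → 2 H
  atom 12: C, bond orders sum to 1 (valence 4) → 3 H
Totals → C:10, H:20, O:2.
In Hill order: C10H20O2.

C10H20O2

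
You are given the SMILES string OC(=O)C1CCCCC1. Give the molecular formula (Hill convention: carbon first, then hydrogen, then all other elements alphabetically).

Walk through each heavy atom and fill implicit hydrogens from standard valence (C 4, N 3, O 2, S 2, halogen 1):
  atom 1: O, bond orders sum to 1 (valence 2) → 1 H
  atom 2: C, bond orders sum to 4 (valence 4) → 0 H
  atom 3: O, bond orders sum to 2 (valence 2) → 0 H
  atom 4: C, bond orders sum to 3 (valence 4) → 1 H
  atom 5: C, bond orders sum to 2 (valence 4) → 2 H
  atom 6: C, bond orders sum to 2 (valence 4) → 2 H
  atom 7: C, bond orders sum to 2 (valence 4) → 2 H
  atom 8: C, bond orders sum to 2 (valence 4) → 2 H
  atom 9: C, bond orders sum to 2 (valence 4) → 2 H
Totals → C:7, H:12, O:2.

C7H12O2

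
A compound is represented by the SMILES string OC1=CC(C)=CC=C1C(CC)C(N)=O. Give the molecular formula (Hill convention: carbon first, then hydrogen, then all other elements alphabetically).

C11H15NO2

Walk through each heavy atom and fill implicit hydrogens from standard valence (C 4, N 3, O 2, S 2, halogen 1):
  atom 1: O, bond orders sum to 1 (valence 2) → 1 H
  atom 2: C, bond orders sum to 4 (valence 4) → 0 H
  atom 3: C, bond orders sum to 3 (valence 4) → 1 H
  atom 4: C, bond orders sum to 4 (valence 4) → 0 H
  atom 5: C, bond orders sum to 1 (valence 4) → 3 H
  atom 6: C, bond orders sum to 3 (valence 4) → 1 H
  atom 7: C, bond orders sum to 3 (valence 4) → 1 H
  atom 8: C, bond orders sum to 4 (valence 4) → 0 H
  atom 9: C, bond orders sum to 3 (valence 4) → 1 H
  atom 10: C, bond orders sum to 2 (valence 4) → 2 H
  atom 11: C, bond orders sum to 1 (valence 4) → 3 H
  atom 12: C, bond orders sum to 4 (valence 4) → 0 H
  atom 13: N, bond orders sum to 1 (valence 3) → 2 H
  atom 14: O, bond orders sum to 2 (valence 2) → 0 H
Totals → C:11, H:15, N:1, O:2.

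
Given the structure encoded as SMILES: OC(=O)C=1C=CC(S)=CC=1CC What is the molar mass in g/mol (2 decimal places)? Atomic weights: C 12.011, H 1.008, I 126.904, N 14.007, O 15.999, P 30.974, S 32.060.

First, the molecular formula is C9H10O2S (counting implicit H from valence).
  C: 9 × 12.011 = 108.099
  H: 10 × 1.008 = 10.080
  O: 2 × 15.999 = 31.998
  S: 1 × 32.060 = 32.060
Sum: 9×12.011 + 10×1.008 + 2×15.999 + 1×32.060 = 182.237 → 182.24 g/mol.

182.24 g/mol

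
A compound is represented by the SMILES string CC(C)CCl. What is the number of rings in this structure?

In SMILES, each pair of matching ring-closure digits denotes one ring-closing bond; the number of such bonds equals the number of independent rings.
Ring-closure bonds here: 0.

0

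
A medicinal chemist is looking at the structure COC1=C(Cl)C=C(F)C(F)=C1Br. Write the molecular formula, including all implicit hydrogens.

Walk through each heavy atom and fill implicit hydrogens from standard valence (C 4, N 3, O 2, S 2, halogen 1):
  atom 1: C, bond orders sum to 1 (valence 4) → 3 H
  atom 2: O, bond orders sum to 2 (valence 2) → 0 H
  atom 3: C, bond orders sum to 4 (valence 4) → 0 H
  atom 4: C, bond orders sum to 4 (valence 4) → 0 H
  atom 5: Cl (halogen, monovalent) → 0 H
  atom 6: C, bond orders sum to 3 (valence 4) → 1 H
  atom 7: C, bond orders sum to 4 (valence 4) → 0 H
  atom 8: F (halogen, monovalent) → 0 H
  atom 9: C, bond orders sum to 4 (valence 4) → 0 H
  atom 10: F (halogen, monovalent) → 0 H
  atom 11: C, bond orders sum to 4 (valence 4) → 0 H
  atom 12: Br (halogen, monovalent) → 0 H
Totals → C:7, H:4, Br:1, Cl:1, F:2, O:1.

C7H4BrClF2O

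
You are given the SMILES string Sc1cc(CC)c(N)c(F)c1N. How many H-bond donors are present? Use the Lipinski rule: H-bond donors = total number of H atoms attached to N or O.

Donors: find every N or O and count the H atoms it carries.
  atom 8 (N): bond orders sum to 1 → 2 H
  atom 12 (N): bond orders sum to 1 → 2 H
Lipinski HBD = 4.

4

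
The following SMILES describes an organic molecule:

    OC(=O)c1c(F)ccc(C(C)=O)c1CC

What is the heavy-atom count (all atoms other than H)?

15

Every atom symbol written in the SMILES (organic subset) is one heavy atom; implicit H are not written.
Heavy atoms by element → C:11, F:1, O:3.
Total: 15.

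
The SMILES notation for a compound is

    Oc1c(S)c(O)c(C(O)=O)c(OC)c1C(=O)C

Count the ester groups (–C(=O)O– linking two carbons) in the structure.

0

Scan the SMILES for the ester motif — none present.
Groups that are present: 1 carboxylic acid, 1 ether, 2 hydroxyl, 1 ketone, 1 thiol.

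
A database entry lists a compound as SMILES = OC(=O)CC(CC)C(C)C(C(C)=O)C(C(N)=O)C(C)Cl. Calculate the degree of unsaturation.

Molecular formula: C14H24ClNO4.
DoU = (2C + 2 + N − H − X) / 2, where X is the halogen count and O/S are ignored.
    = (2·14 + 2 + 1 − 24 − 1) / 2 = 6 / 2 = 3.

3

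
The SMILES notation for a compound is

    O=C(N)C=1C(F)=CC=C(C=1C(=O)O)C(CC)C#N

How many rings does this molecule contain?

In SMILES, each pair of matching ring-closure digits denotes one ring-closing bond; the number of such bonds equals the number of independent rings.
Ring-closure bonds here: 1.

1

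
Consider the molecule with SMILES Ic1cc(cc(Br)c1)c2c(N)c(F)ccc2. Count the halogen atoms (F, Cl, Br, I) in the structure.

3

Halogen atoms appear at heavy-atom positions 1, 7, 13 (1×Br, 1×F, 1×I).
Other groups present: 1 primary amine.
Halogen count: 3.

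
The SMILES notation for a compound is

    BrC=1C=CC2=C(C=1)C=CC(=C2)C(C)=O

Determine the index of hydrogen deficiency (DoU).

Degree of unsaturation = (number of rings) + (number of π bonds).
Ring closures in the SMILES: 2.
π bonds: 6 double bonds (each 1 DoU) → 6 DoU from unsaturation.
Total DoU = 2 + 6 = 8.

8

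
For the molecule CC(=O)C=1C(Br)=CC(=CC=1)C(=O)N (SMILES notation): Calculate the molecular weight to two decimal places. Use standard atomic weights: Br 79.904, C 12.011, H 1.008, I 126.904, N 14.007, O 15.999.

First, the molecular formula is C9H8BrNO2 (counting implicit H from valence).
  Br: 1 × 79.904 = 79.904
  C: 9 × 12.011 = 108.099
  H: 8 × 1.008 = 8.064
  N: 1 × 14.007 = 14.007
  O: 2 × 15.999 = 31.998
Sum: 1×79.904 + 9×12.011 + 8×1.008 + 1×14.007 + 2×15.999 = 242.072 → 242.07 g/mol.

242.07 g/mol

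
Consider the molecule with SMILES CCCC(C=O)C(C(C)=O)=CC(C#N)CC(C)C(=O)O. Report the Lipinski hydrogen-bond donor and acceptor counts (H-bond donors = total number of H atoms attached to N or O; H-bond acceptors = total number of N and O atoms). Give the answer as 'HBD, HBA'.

1, 5

Donors: find every N or O and count the H atoms it carries.
  atom 6 (O): bond orders sum to 2 → 0 H
  atom 10 (O): bond orders sum to 2 → 0 H
  atom 14 (N): bond orders sum to 3 → 0 H
  atom 19 (O): bond orders sum to 2 → 0 H
  atom 20 (O): bond orders sum to 1 → 1 H
Lipinski HBD = 1.
Acceptors: N atoms = 1, O atoms = 4 → HBA = 5.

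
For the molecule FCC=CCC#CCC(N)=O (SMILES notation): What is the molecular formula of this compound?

C8H10FNO

Walk through each heavy atom and fill implicit hydrogens from standard valence (C 4, N 3, O 2, S 2, halogen 1):
  atom 1: F (halogen, monovalent) → 0 H
  atom 2: C, bond orders sum to 2 (valence 4) → 2 H
  atom 3: C, bond orders sum to 3 (valence 4) → 1 H
  atom 4: C, bond orders sum to 3 (valence 4) → 1 H
  atom 5: C, bond orders sum to 2 (valence 4) → 2 H
  atom 6: C, bond orders sum to 4 (valence 4) → 0 H
  atom 7: C, bond orders sum to 4 (valence 4) → 0 H
  atom 8: C, bond orders sum to 2 (valence 4) → 2 H
  atom 9: C, bond orders sum to 4 (valence 4) → 0 H
  atom 10: N, bond orders sum to 1 (valence 3) → 2 H
  atom 11: O, bond orders sum to 2 (valence 2) → 0 H
Totals → C:8, H:10, F:1, N:1, O:1.
In Hill order: C8H10FNO.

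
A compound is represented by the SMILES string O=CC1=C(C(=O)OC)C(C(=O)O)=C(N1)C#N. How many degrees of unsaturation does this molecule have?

Degree of unsaturation = (number of rings) + (number of π bonds).
Ring closures in the SMILES: 1.
π bonds: 5 double bonds (each 1 DoU), 1 triple bond (each 2 DoU) → 7 DoU from unsaturation.
Total DoU = 1 + 7 = 8.

8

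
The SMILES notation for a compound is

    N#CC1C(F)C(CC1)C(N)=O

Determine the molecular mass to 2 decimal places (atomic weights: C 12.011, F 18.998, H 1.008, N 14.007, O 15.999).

156.16 g/mol

First, the molecular formula is C7H9FN2O (counting implicit H from valence).
  C: 7 × 12.011 = 84.077
  F: 1 × 18.998 = 18.998
  H: 9 × 1.008 = 9.072
  N: 2 × 14.007 = 28.014
  O: 1 × 15.999 = 15.999
Sum: 7×12.011 + 1×18.998 + 9×1.008 + 2×14.007 + 1×15.999 = 156.160 → 156.16 g/mol.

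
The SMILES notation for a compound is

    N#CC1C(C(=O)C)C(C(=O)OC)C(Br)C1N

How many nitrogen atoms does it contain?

Scan the SMILES for N atoms (remember two-letter symbols like Cl and Br are single atoms).
Nitrogen count: 2.

2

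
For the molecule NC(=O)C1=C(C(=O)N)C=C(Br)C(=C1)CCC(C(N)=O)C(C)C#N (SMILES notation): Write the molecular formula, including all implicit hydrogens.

C15H17BrN4O3

Walk through each heavy atom and fill implicit hydrogens from standard valence (C 4, N 3, O 2, S 2, halogen 1):
  atom 1: N, bond orders sum to 1 (valence 3) → 2 H
  atom 2: C, bond orders sum to 4 (valence 4) → 0 H
  atom 3: O, bond orders sum to 2 (valence 2) → 0 H
  atom 4: C, bond orders sum to 4 (valence 4) → 0 H
  atom 5: C, bond orders sum to 4 (valence 4) → 0 H
  atom 6: C, bond orders sum to 4 (valence 4) → 0 H
  atom 7: O, bond orders sum to 2 (valence 2) → 0 H
  atom 8: N, bond orders sum to 1 (valence 3) → 2 H
  atom 9: C, bond orders sum to 3 (valence 4) → 1 H
  atom 10: C, bond orders sum to 4 (valence 4) → 0 H
  atom 11: Br (halogen, monovalent) → 0 H
  atom 12: C, bond orders sum to 4 (valence 4) → 0 H
  atom 13: C, bond orders sum to 3 (valence 4) → 1 H
  atom 14: C, bond orders sum to 2 (valence 4) → 2 H
  atom 15: C, bond orders sum to 2 (valence 4) → 2 H
  atom 16: C, bond orders sum to 3 (valence 4) → 1 H
  atom 17: C, bond orders sum to 4 (valence 4) → 0 H
  atom 18: N, bond orders sum to 1 (valence 3) → 2 H
  atom 19: O, bond orders sum to 2 (valence 2) → 0 H
  atom 20: C, bond orders sum to 3 (valence 4) → 1 H
  atom 21: C, bond orders sum to 1 (valence 4) → 3 H
  atom 22: C, bond orders sum to 4 (valence 4) → 0 H
  atom 23: N, bond orders sum to 3 (valence 3) → 0 H
Totals → C:15, H:17, Br:1, N:4, O:3.
In Hill order: C15H17BrN4O3.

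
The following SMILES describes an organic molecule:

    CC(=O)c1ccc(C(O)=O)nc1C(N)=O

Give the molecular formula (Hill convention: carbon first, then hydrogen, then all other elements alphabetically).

C9H8N2O4

Walk through each heavy atom and fill implicit hydrogens from standard valence (C 4, N 3, O 2, S 2, halogen 1); for lowercase aromatic atoms, an aromatic c carries 1 H when it has two neighbours and 0 H with three, and aromatic n carries 0 H:
  atom 1: C, bond orders sum to 1 (valence 4) → 3 H
  atom 2: C, bond orders sum to 4 (valence 4) → 0 H
  atom 3: O, bond orders sum to 2 (valence 2) → 0 H
  atom 4: aromatic c, 3 neighbours → 0 H
  atom 5: aromatic c, 2 neighbours → 1 H
  atom 6: aromatic c, 2 neighbours → 1 H
  atom 7: aromatic c, 3 neighbours → 0 H
  atom 8: C, bond orders sum to 4 (valence 4) → 0 H
  atom 9: O, bond orders sum to 1 (valence 2) → 1 H
  atom 10: O, bond orders sum to 2 (valence 2) → 0 H
  atom 11: aromatic n, 2 neighbours → 0 H
  atom 12: aromatic c, 3 neighbours → 0 H
  atom 13: C, bond orders sum to 4 (valence 4) → 0 H
  atom 14: N, bond orders sum to 1 (valence 3) → 2 H
  atom 15: O, bond orders sum to 2 (valence 2) → 0 H
Totals → C:9, H:8, N:2, O:4.
In Hill order: C9H8N2O4.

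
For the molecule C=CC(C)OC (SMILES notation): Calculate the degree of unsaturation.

Molecular formula: C5H10O.
DoU = (2C + 2 + N − H − X) / 2, where X is the halogen count and O/S are ignored.
    = (2·5 + 2 + 0 − 10 − 0) / 2 = 2 / 2 = 1.

1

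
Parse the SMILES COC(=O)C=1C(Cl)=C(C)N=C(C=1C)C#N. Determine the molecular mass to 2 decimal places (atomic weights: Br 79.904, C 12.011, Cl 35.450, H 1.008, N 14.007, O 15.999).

224.64 g/mol

First, the molecular formula is C10H9ClN2O2 (counting implicit H from valence).
  C: 10 × 12.011 = 120.110
  Cl: 1 × 35.450 = 35.450
  H: 9 × 1.008 = 9.072
  N: 2 × 14.007 = 28.014
  O: 2 × 15.999 = 31.998
Sum: 10×12.011 + 1×35.450 + 9×1.008 + 2×14.007 + 2×15.999 = 224.644 → 224.64 g/mol.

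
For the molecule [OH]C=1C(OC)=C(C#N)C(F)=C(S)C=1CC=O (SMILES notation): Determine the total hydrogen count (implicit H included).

8

Walk through each heavy atom and fill implicit hydrogens from standard valence (C 4, N 3, O 2, S 2, halogen 1):
  atom 1: O with explicit H count 1
  atom 2: C, bond orders sum to 4 (valence 4) → 0 H
  atom 3: C, bond orders sum to 4 (valence 4) → 0 H
  atom 4: O, bond orders sum to 2 (valence 2) → 0 H
  atom 5: C, bond orders sum to 1 (valence 4) → 3 H
  atom 6: C, bond orders sum to 4 (valence 4) → 0 H
  atom 7: C, bond orders sum to 4 (valence 4) → 0 H
  atom 8: N, bond orders sum to 3 (valence 3) → 0 H
  atom 9: C, bond orders sum to 4 (valence 4) → 0 H
  atom 10: F (halogen, monovalent) → 0 H
  atom 11: C, bond orders sum to 4 (valence 4) → 0 H
  atom 12: S, bond orders sum to 1 (valence 2) → 1 H
  atom 13: C, bond orders sum to 4 (valence 4) → 0 H
  atom 14: C, bond orders sum to 2 (valence 4) → 2 H
  atom 15: C, bond orders sum to 3 (valence 4) → 1 H
  atom 16: O, bond orders sum to 2 (valence 2) → 0 H
Total hydrogens: 8.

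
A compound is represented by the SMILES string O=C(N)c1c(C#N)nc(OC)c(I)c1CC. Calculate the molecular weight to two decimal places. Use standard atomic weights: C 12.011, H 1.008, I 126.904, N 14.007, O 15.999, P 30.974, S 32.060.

First, the molecular formula is C10H10IN3O2 (counting implicit H from valence).
  C: 10 × 12.011 = 120.110
  H: 10 × 1.008 = 10.080
  I: 1 × 126.904 = 126.904
  N: 3 × 14.007 = 42.021
  O: 2 × 15.999 = 31.998
Sum: 10×12.011 + 10×1.008 + 1×126.904 + 3×14.007 + 2×15.999 = 331.113 → 331.11 g/mol.

331.11 g/mol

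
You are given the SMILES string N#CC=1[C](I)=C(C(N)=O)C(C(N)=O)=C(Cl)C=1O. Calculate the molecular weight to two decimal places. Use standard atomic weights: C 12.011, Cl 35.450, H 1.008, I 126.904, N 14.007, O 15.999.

First, the molecular formula is C9H5ClIN3O3 (counting implicit H from valence).
  C: 9 × 12.011 = 108.099
  Cl: 1 × 35.450 = 35.450
  H: 5 × 1.008 = 5.040
  I: 1 × 126.904 = 126.904
  N: 3 × 14.007 = 42.021
  O: 3 × 15.999 = 47.997
Sum: 9×12.011 + 1×35.450 + 5×1.008 + 1×126.904 + 3×14.007 + 3×15.999 = 365.511 → 365.51 g/mol.

365.51 g/mol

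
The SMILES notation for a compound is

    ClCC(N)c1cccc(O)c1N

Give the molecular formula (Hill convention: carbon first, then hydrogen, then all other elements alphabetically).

Walk through each heavy atom and fill implicit hydrogens from standard valence (C 4, N 3, O 2, S 2, halogen 1); for lowercase aromatic atoms, an aromatic c carries 1 H when it has two neighbours and 0 H with three, and aromatic n carries 0 H:
  atom 1: Cl (halogen, monovalent) → 0 H
  atom 2: C, bond orders sum to 2 (valence 4) → 2 H
  atom 3: C, bond orders sum to 3 (valence 4) → 1 H
  atom 4: N, bond orders sum to 1 (valence 3) → 2 H
  atom 5: aromatic c, 3 neighbours → 0 H
  atom 6: aromatic c, 2 neighbours → 1 H
  atom 7: aromatic c, 2 neighbours → 1 H
  atom 8: aromatic c, 2 neighbours → 1 H
  atom 9: aromatic c, 3 neighbours → 0 H
  atom 10: O, bond orders sum to 1 (valence 2) → 1 H
  atom 11: aromatic c, 3 neighbours → 0 H
  atom 12: N, bond orders sum to 1 (valence 3) → 2 H
Totals → C:8, H:11, Cl:1, N:2, O:1.
In Hill order: C8H11ClN2O.

C8H11ClN2O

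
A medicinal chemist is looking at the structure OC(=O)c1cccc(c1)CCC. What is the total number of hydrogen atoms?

Walk through each heavy atom and fill implicit hydrogens from standard valence (C 4, N 3, O 2, S 2, halogen 1); for lowercase aromatic atoms, an aromatic c carries 1 H when it has two neighbours and 0 H with three, and aromatic n carries 0 H:
  atom 1: O, bond orders sum to 1 (valence 2) → 1 H
  atom 2: C, bond orders sum to 4 (valence 4) → 0 H
  atom 3: O, bond orders sum to 2 (valence 2) → 0 H
  atom 4: aromatic c, 3 neighbours → 0 H
  atom 5: aromatic c, 2 neighbours → 1 H
  atom 6: aromatic c, 2 neighbours → 1 H
  atom 7: aromatic c, 2 neighbours → 1 H
  atom 8: aromatic c, 3 neighbours → 0 H
  atom 9: aromatic c, 2 neighbours → 1 H
  atom 10: C, bond orders sum to 2 (valence 4) → 2 H
  atom 11: C, bond orders sum to 2 (valence 4) → 2 H
  atom 12: C, bond orders sum to 1 (valence 4) → 3 H
Total hydrogens: 12.

12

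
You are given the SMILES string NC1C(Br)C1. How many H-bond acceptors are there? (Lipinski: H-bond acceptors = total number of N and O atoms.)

N atoms: 1; O atoms: 0.
Lipinski HBA = 1 + 0 = 1.

1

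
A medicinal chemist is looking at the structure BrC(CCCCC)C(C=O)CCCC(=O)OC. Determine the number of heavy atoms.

Every atom symbol written in the SMILES (organic subset) is one heavy atom; implicit H are not written.
Heavy atoms by element → Br:1, C:13, O:3.
Total: 17.

17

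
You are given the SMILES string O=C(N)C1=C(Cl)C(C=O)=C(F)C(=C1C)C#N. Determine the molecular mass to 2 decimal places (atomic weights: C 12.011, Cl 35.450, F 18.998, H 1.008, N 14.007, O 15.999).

240.62 g/mol

First, the molecular formula is C10H6ClFN2O2 (counting implicit H from valence).
  C: 10 × 12.011 = 120.110
  Cl: 1 × 35.450 = 35.450
  F: 1 × 18.998 = 18.998
  H: 6 × 1.008 = 6.048
  N: 2 × 14.007 = 28.014
  O: 2 × 15.999 = 31.998
Sum: 10×12.011 + 1×35.450 + 1×18.998 + 6×1.008 + 2×14.007 + 2×15.999 = 240.618 → 240.62 g/mol.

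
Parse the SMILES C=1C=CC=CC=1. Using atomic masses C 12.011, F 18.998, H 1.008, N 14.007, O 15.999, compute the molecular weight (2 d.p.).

First, the molecular formula is C6H6 (counting implicit H from valence).
  C: 6 × 12.011 = 72.066
  H: 6 × 1.008 = 6.048
Sum: 6×12.011 + 6×1.008 = 78.114 → 78.11 g/mol.

78.11 g/mol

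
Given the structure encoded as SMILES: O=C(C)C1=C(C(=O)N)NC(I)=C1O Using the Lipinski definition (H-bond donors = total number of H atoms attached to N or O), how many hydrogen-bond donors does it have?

4

Donors: find every N or O and count the H atoms it carries.
  atom 1 (O): bond orders sum to 2 → 0 H
  atom 7 (O): bond orders sum to 2 → 0 H
  atom 8 (N): bond orders sum to 1 → 2 H
  atom 9 (N): bond orders sum to 2 → 1 H
  atom 13 (O): bond orders sum to 1 → 1 H
Lipinski HBD = 4.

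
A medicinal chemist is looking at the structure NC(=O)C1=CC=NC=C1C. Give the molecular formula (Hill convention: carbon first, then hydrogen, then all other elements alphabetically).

Walk through each heavy atom and fill implicit hydrogens from standard valence (C 4, N 3, O 2, S 2, halogen 1):
  atom 1: N, bond orders sum to 1 (valence 3) → 2 H
  atom 2: C, bond orders sum to 4 (valence 4) → 0 H
  atom 3: O, bond orders sum to 2 (valence 2) → 0 H
  atom 4: C, bond orders sum to 4 (valence 4) → 0 H
  atom 5: C, bond orders sum to 3 (valence 4) → 1 H
  atom 6: C, bond orders sum to 3 (valence 4) → 1 H
  atom 7: N, bond orders sum to 3 (valence 3) → 0 H
  atom 8: C, bond orders sum to 3 (valence 4) → 1 H
  atom 9: C, bond orders sum to 4 (valence 4) → 0 H
  atom 10: C, bond orders sum to 1 (valence 4) → 3 H
Totals → C:7, H:8, N:2, O:1.

C7H8N2O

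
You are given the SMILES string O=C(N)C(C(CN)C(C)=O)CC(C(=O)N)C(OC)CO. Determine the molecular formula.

Walk through each heavy atom and fill implicit hydrogens from standard valence (C 4, N 3, O 2, S 2, halogen 1):
  atom 1: O, bond orders sum to 2 (valence 2) → 0 H
  atom 2: C, bond orders sum to 4 (valence 4) → 0 H
  atom 3: N, bond orders sum to 1 (valence 3) → 2 H
  atom 4: C, bond orders sum to 3 (valence 4) → 1 H
  atom 5: C, bond orders sum to 3 (valence 4) → 1 H
  atom 6: C, bond orders sum to 2 (valence 4) → 2 H
  atom 7: N, bond orders sum to 1 (valence 3) → 2 H
  atom 8: C, bond orders sum to 4 (valence 4) → 0 H
  atom 9: C, bond orders sum to 1 (valence 4) → 3 H
  atom 10: O, bond orders sum to 2 (valence 2) → 0 H
  atom 11: C, bond orders sum to 2 (valence 4) → 2 H
  atom 12: C, bond orders sum to 3 (valence 4) → 1 H
  atom 13: C, bond orders sum to 4 (valence 4) → 0 H
  atom 14: O, bond orders sum to 2 (valence 2) → 0 H
  atom 15: N, bond orders sum to 1 (valence 3) → 2 H
  atom 16: C, bond orders sum to 3 (valence 4) → 1 H
  atom 17: O, bond orders sum to 2 (valence 2) → 0 H
  atom 18: C, bond orders sum to 1 (valence 4) → 3 H
  atom 19: C, bond orders sum to 2 (valence 4) → 2 H
  atom 20: O, bond orders sum to 1 (valence 2) → 1 H
Totals → C:12, H:23, N:3, O:5.

C12H23N3O5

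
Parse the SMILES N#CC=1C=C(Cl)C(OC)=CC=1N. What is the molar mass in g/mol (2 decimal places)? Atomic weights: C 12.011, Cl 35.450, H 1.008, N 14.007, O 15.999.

First, the molecular formula is C8H7ClN2O (counting implicit H from valence).
  C: 8 × 12.011 = 96.088
  Cl: 1 × 35.450 = 35.450
  H: 7 × 1.008 = 7.056
  N: 2 × 14.007 = 28.014
  O: 1 × 15.999 = 15.999
Sum: 8×12.011 + 1×35.450 + 7×1.008 + 2×14.007 + 1×15.999 = 182.607 → 182.61 g/mol.

182.61 g/mol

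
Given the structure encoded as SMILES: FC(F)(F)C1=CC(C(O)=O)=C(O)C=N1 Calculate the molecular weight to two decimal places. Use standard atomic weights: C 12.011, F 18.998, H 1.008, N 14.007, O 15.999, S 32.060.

207.11 g/mol

First, the molecular formula is C7H4F3NO3 (counting implicit H from valence).
  C: 7 × 12.011 = 84.077
  F: 3 × 18.998 = 56.994
  H: 4 × 1.008 = 4.032
  N: 1 × 14.007 = 14.007
  O: 3 × 15.999 = 47.997
Sum: 7×12.011 + 3×18.998 + 4×1.008 + 1×14.007 + 3×15.999 = 207.107 → 207.11 g/mol.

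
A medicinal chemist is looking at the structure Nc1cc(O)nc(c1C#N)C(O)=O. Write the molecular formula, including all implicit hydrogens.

Walk through each heavy atom and fill implicit hydrogens from standard valence (C 4, N 3, O 2, S 2, halogen 1); for lowercase aromatic atoms, an aromatic c carries 1 H when it has two neighbours and 0 H with three, and aromatic n carries 0 H:
  atom 1: N, bond orders sum to 1 (valence 3) → 2 H
  atom 2: aromatic c, 3 neighbours → 0 H
  atom 3: aromatic c, 2 neighbours → 1 H
  atom 4: aromatic c, 3 neighbours → 0 H
  atom 5: O, bond orders sum to 1 (valence 2) → 1 H
  atom 6: aromatic n, 2 neighbours → 0 H
  atom 7: aromatic c, 3 neighbours → 0 H
  atom 8: aromatic c, 3 neighbours → 0 H
  atom 9: C, bond orders sum to 4 (valence 4) → 0 H
  atom 10: N, bond orders sum to 3 (valence 3) → 0 H
  atom 11: C, bond orders sum to 4 (valence 4) → 0 H
  atom 12: O, bond orders sum to 1 (valence 2) → 1 H
  atom 13: O, bond orders sum to 2 (valence 2) → 0 H
Totals → C:7, H:5, N:3, O:3.

C7H5N3O3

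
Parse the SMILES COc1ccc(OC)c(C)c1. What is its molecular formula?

Walk through each heavy atom and fill implicit hydrogens from standard valence (C 4, N 3, O 2, S 2, halogen 1); for lowercase aromatic atoms, an aromatic c carries 1 H when it has two neighbours and 0 H with three, and aromatic n carries 0 H:
  atom 1: C, bond orders sum to 1 (valence 4) → 3 H
  atom 2: O, bond orders sum to 2 (valence 2) → 0 H
  atom 3: aromatic c, 3 neighbours → 0 H
  atom 4: aromatic c, 2 neighbours → 1 H
  atom 5: aromatic c, 2 neighbours → 1 H
  atom 6: aromatic c, 3 neighbours → 0 H
  atom 7: O, bond orders sum to 2 (valence 2) → 0 H
  atom 8: C, bond orders sum to 1 (valence 4) → 3 H
  atom 9: aromatic c, 3 neighbours → 0 H
  atom 10: C, bond orders sum to 1 (valence 4) → 3 H
  atom 11: aromatic c, 2 neighbours → 1 H
Totals → C:9, H:12, O:2.
In Hill order: C9H12O2.

C9H12O2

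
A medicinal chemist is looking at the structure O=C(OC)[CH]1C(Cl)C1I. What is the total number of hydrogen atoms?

Walk through each heavy atom and fill implicit hydrogens from standard valence (C 4, N 3, O 2, S 2, halogen 1):
  atom 1: O, bond orders sum to 2 (valence 2) → 0 H
  atom 2: C, bond orders sum to 4 (valence 4) → 0 H
  atom 3: O, bond orders sum to 2 (valence 2) → 0 H
  atom 4: C, bond orders sum to 1 (valence 4) → 3 H
  atom 5: C with explicit H count 1
  atom 6: C, bond orders sum to 3 (valence 4) → 1 H
  atom 7: Cl (halogen, monovalent) → 0 H
  atom 8: C, bond orders sum to 3 (valence 4) → 1 H
  atom 9: I (halogen, monovalent) → 0 H
Total hydrogens: 6.

6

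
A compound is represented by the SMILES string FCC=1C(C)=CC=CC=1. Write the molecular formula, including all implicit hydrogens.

C8H9F

Walk through each heavy atom and fill implicit hydrogens from standard valence (C 4, N 3, O 2, S 2, halogen 1):
  atom 1: F (halogen, monovalent) → 0 H
  atom 2: C, bond orders sum to 2 (valence 4) → 2 H
  atom 3: C, bond orders sum to 4 (valence 4) → 0 H
  atom 4: C, bond orders sum to 4 (valence 4) → 0 H
  atom 5: C, bond orders sum to 1 (valence 4) → 3 H
  atom 6: C, bond orders sum to 3 (valence 4) → 1 H
  atom 7: C, bond orders sum to 3 (valence 4) → 1 H
  atom 8: C, bond orders sum to 3 (valence 4) → 1 H
  atom 9: C, bond orders sum to 3 (valence 4) → 1 H
Totals → C:8, H:9, F:1.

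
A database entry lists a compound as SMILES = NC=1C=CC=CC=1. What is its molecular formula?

Walk through each heavy atom and fill implicit hydrogens from standard valence (C 4, N 3, O 2, S 2, halogen 1):
  atom 1: N, bond orders sum to 1 (valence 3) → 2 H
  atom 2: C, bond orders sum to 4 (valence 4) → 0 H
  atom 3: C, bond orders sum to 3 (valence 4) → 1 H
  atom 4: C, bond orders sum to 3 (valence 4) → 1 H
  atom 5: C, bond orders sum to 3 (valence 4) → 1 H
  atom 6: C, bond orders sum to 3 (valence 4) → 1 H
  atom 7: C, bond orders sum to 3 (valence 4) → 1 H
Totals → C:6, H:7, N:1.
In Hill order: C6H7N.

C6H7N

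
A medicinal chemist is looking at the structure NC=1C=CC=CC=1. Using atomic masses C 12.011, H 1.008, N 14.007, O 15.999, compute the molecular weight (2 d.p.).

93.13 g/mol

First, the molecular formula is C6H7N (counting implicit H from valence).
  C: 6 × 12.011 = 72.066
  H: 7 × 1.008 = 7.056
  N: 1 × 14.007 = 14.007
Sum: 6×12.011 + 7×1.008 + 1×14.007 = 93.129 → 93.13 g/mol.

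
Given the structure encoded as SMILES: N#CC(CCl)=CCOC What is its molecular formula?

C6H8ClNO

Walk through each heavy atom and fill implicit hydrogens from standard valence (C 4, N 3, O 2, S 2, halogen 1):
  atom 1: N, bond orders sum to 3 (valence 3) → 0 H
  atom 2: C, bond orders sum to 4 (valence 4) → 0 H
  atom 3: C, bond orders sum to 4 (valence 4) → 0 H
  atom 4: C, bond orders sum to 2 (valence 4) → 2 H
  atom 5: Cl (halogen, monovalent) → 0 H
  atom 6: C, bond orders sum to 3 (valence 4) → 1 H
  atom 7: C, bond orders sum to 2 (valence 4) → 2 H
  atom 8: O, bond orders sum to 2 (valence 2) → 0 H
  atom 9: C, bond orders sum to 1 (valence 4) → 3 H
Totals → C:6, H:8, Cl:1, N:1, O:1.
In Hill order: C6H8ClNO.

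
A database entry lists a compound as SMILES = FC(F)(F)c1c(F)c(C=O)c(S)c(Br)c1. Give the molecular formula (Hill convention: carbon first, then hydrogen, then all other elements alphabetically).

Walk through each heavy atom and fill implicit hydrogens from standard valence (C 4, N 3, O 2, S 2, halogen 1); for lowercase aromatic atoms, an aromatic c carries 1 H when it has two neighbours and 0 H with three, and aromatic n carries 0 H:
  atom 1: F (halogen, monovalent) → 0 H
  atom 2: C, bond orders sum to 4 (valence 4) → 0 H
  atom 3: F (halogen, monovalent) → 0 H
  atom 4: F (halogen, monovalent) → 0 H
  atom 5: aromatic c, 3 neighbours → 0 H
  atom 6: aromatic c, 3 neighbours → 0 H
  atom 7: F (halogen, monovalent) → 0 H
  atom 8: aromatic c, 3 neighbours → 0 H
  atom 9: C, bond orders sum to 3 (valence 4) → 1 H
  atom 10: O, bond orders sum to 2 (valence 2) → 0 H
  atom 11: aromatic c, 3 neighbours → 0 H
  atom 12: S, bond orders sum to 1 (valence 2) → 1 H
  atom 13: aromatic c, 3 neighbours → 0 H
  atom 14: Br (halogen, monovalent) → 0 H
  atom 15: aromatic c, 2 neighbours → 1 H
Totals → C:8, H:3, Br:1, F:4, O:1, S:1.
In Hill order: C8H3BrF4OS.

C8H3BrF4OS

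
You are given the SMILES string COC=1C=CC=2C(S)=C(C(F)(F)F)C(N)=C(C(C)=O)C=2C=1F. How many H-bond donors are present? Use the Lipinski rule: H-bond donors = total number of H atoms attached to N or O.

2

Donors: find every N or O and count the H atoms it carries.
  atom 2 (O): bond orders sum to 2 → 0 H
  atom 15 (N): bond orders sum to 1 → 2 H
  atom 19 (O): bond orders sum to 2 → 0 H
Lipinski HBD = 2.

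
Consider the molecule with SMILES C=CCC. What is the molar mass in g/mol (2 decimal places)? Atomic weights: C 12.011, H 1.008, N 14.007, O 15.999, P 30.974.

56.11 g/mol

First, the molecular formula is C4H8 (counting implicit H from valence).
  C: 4 × 12.011 = 48.044
  H: 8 × 1.008 = 8.064
Sum: 4×12.011 + 8×1.008 = 56.108 → 56.11 g/mol.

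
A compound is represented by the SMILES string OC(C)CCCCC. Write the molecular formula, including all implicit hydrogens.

C7H16O

Walk through each heavy atom and fill implicit hydrogens from standard valence (C 4, N 3, O 2, S 2, halogen 1):
  atom 1: O, bond orders sum to 1 (valence 2) → 1 H
  atom 2: C, bond orders sum to 3 (valence 4) → 1 H
  atom 3: C, bond orders sum to 1 (valence 4) → 3 H
  atom 4: C, bond orders sum to 2 (valence 4) → 2 H
  atom 5: C, bond orders sum to 2 (valence 4) → 2 H
  atom 6: C, bond orders sum to 2 (valence 4) → 2 H
  atom 7: C, bond orders sum to 2 (valence 4) → 2 H
  atom 8: C, bond orders sum to 1 (valence 4) → 3 H
Totals → C:7, H:16, O:1.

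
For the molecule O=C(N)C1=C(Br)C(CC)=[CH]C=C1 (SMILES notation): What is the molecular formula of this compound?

Walk through each heavy atom and fill implicit hydrogens from standard valence (C 4, N 3, O 2, S 2, halogen 1):
  atom 1: O, bond orders sum to 2 (valence 2) → 0 H
  atom 2: C, bond orders sum to 4 (valence 4) → 0 H
  atom 3: N, bond orders sum to 1 (valence 3) → 2 H
  atom 4: C, bond orders sum to 4 (valence 4) → 0 H
  atom 5: C, bond orders sum to 4 (valence 4) → 0 H
  atom 6: Br (halogen, monovalent) → 0 H
  atom 7: C, bond orders sum to 4 (valence 4) → 0 H
  atom 8: C, bond orders sum to 2 (valence 4) → 2 H
  atom 9: C, bond orders sum to 1 (valence 4) → 3 H
  atom 10: C with explicit H count 1
  atom 11: C, bond orders sum to 3 (valence 4) → 1 H
  atom 12: C, bond orders sum to 3 (valence 4) → 1 H
Totals → C:9, H:10, Br:1, N:1, O:1.

C9H10BrNO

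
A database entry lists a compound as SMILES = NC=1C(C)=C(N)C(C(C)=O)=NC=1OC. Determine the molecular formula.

C9H13N3O2

Walk through each heavy atom and fill implicit hydrogens from standard valence (C 4, N 3, O 2, S 2, halogen 1):
  atom 1: N, bond orders sum to 1 (valence 3) → 2 H
  atom 2: C, bond orders sum to 4 (valence 4) → 0 H
  atom 3: C, bond orders sum to 4 (valence 4) → 0 H
  atom 4: C, bond orders sum to 1 (valence 4) → 3 H
  atom 5: C, bond orders sum to 4 (valence 4) → 0 H
  atom 6: N, bond orders sum to 1 (valence 3) → 2 H
  atom 7: C, bond orders sum to 4 (valence 4) → 0 H
  atom 8: C, bond orders sum to 4 (valence 4) → 0 H
  atom 9: C, bond orders sum to 1 (valence 4) → 3 H
  atom 10: O, bond orders sum to 2 (valence 2) → 0 H
  atom 11: N, bond orders sum to 3 (valence 3) → 0 H
  atom 12: C, bond orders sum to 4 (valence 4) → 0 H
  atom 13: O, bond orders sum to 2 (valence 2) → 0 H
  atom 14: C, bond orders sum to 1 (valence 4) → 3 H
Totals → C:9, H:13, N:3, O:2.
In Hill order: C9H13N3O2.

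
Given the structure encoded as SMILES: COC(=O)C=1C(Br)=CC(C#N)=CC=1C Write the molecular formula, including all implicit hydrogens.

C10H8BrNO2

Walk through each heavy atom and fill implicit hydrogens from standard valence (C 4, N 3, O 2, S 2, halogen 1):
  atom 1: C, bond orders sum to 1 (valence 4) → 3 H
  atom 2: O, bond orders sum to 2 (valence 2) → 0 H
  atom 3: C, bond orders sum to 4 (valence 4) → 0 H
  atom 4: O, bond orders sum to 2 (valence 2) → 0 H
  atom 5: C, bond orders sum to 4 (valence 4) → 0 H
  atom 6: C, bond orders sum to 4 (valence 4) → 0 H
  atom 7: Br (halogen, monovalent) → 0 H
  atom 8: C, bond orders sum to 3 (valence 4) → 1 H
  atom 9: C, bond orders sum to 4 (valence 4) → 0 H
  atom 10: C, bond orders sum to 4 (valence 4) → 0 H
  atom 11: N, bond orders sum to 3 (valence 3) → 0 H
  atom 12: C, bond orders sum to 3 (valence 4) → 1 H
  atom 13: C, bond orders sum to 4 (valence 4) → 0 H
  atom 14: C, bond orders sum to 1 (valence 4) → 3 H
Totals → C:10, H:8, Br:1, N:1, O:2.
In Hill order: C10H8BrNO2.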